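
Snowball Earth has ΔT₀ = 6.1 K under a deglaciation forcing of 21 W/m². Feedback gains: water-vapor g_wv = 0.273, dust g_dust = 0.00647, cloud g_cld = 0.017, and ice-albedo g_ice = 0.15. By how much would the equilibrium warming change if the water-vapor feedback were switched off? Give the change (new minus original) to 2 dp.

Original: g = 0.44647, ΔT = 6.1/(1−0.44647) = 11.0202 K.
Without water-vapor: g' = 0.17347, ΔT' = 6.1/(1−0.17347) = 7.3803 K.
Change = 7.3803 − 11.0202 = -3.64 K.

-3.64 K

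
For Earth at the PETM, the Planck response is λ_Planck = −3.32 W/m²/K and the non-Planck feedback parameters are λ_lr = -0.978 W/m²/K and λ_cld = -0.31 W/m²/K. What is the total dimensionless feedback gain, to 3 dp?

Convert to gains: g_lr = -0.978/3.32 = -0.2946; g_cld = -0.31/3.32 = -0.09337.
Total gain g = -0.38797.

-0.388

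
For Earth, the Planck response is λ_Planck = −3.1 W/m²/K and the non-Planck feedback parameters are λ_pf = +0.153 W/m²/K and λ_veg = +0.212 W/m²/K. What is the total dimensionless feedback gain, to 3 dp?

Convert to gains: g_pf = 0.153/3.1 = 0.04935; g_veg = 0.212/3.1 = 0.06839.
Total gain g = 0.11774.

0.118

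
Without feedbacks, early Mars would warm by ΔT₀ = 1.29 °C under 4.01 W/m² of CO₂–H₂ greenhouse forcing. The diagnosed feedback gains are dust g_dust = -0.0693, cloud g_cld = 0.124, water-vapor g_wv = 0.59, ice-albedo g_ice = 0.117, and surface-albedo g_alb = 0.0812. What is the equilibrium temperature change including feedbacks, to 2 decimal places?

8.21 °C

Total gain g = -0.0693 + 0.124 + 0.59 + 0.117 + 0.0812 = 0.8429.
Amplification A = 1/(1 − 0.8429) = 6.365.
ΔT = 1.29 × 6.365 = 8.21 °C.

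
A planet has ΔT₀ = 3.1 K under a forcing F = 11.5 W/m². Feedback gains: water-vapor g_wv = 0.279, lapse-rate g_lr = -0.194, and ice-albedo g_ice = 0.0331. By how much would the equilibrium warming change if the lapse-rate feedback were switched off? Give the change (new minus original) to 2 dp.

Original: g = 0.1181, ΔT = 3.1/(1−0.1181) = 3.5151 K.
Without lapse-rate: g' = 0.3121, ΔT' = 3.1/(1−0.3121) = 4.5065 K.
Change = 4.5065 − 3.5151 = 0.99 K.

0.99 K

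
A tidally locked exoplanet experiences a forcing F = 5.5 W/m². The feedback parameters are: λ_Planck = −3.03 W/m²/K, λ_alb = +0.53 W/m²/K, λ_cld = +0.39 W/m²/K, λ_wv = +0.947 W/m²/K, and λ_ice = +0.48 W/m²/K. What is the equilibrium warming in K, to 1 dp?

8.1 K

Net feedback parameter λ = (−3.03) + (+0.53) + (+0.39) + (+0.947) + (+0.48) = -0.683 W/m²/K.
ΔT = −F/λ = −5.5/(-0.683) = 8.1 K.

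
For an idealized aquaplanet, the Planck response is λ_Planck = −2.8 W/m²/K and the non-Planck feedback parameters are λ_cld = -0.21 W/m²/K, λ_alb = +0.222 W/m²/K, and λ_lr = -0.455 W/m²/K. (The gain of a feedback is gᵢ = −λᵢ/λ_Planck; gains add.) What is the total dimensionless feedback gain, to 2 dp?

Convert to gains: g_cld = -0.21/2.8 = -0.075; g_alb = 0.222/2.8 = 0.07929; g_lr = -0.455/2.8 = -0.1625.
Total gain g = -0.15821.

-0.16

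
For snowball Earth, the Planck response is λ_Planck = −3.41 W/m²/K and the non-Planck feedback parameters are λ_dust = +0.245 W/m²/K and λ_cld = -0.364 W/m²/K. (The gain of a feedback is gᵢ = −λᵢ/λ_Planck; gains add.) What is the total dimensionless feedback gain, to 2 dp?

-0.03

Convert to gains: g_dust = 0.245/3.41 = 0.07185; g_cld = -0.364/3.41 = -0.1067.
Total gain g = -0.03485.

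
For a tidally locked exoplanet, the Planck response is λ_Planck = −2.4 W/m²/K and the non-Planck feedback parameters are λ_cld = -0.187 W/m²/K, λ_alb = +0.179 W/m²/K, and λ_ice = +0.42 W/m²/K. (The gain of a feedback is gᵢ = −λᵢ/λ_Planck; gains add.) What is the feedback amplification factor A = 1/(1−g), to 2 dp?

1.21

Convert to gains: g_cld = -0.187/2.4 = -0.07792; g_alb = 0.179/2.4 = 0.07458; g_ice = 0.42/2.4 = 0.175.
Total gain g = 0.17166.
A = 1/(1 − 0.17166) = 1.21.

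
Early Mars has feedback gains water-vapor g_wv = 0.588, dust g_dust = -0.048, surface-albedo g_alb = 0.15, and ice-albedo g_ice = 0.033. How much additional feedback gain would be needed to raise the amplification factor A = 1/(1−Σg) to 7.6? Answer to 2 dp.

Current total gain = 0.723.
Target gain for A = 7.6: g* = 1 − 1/7.6 = 0.8684.
Additional gain needed = 0.8684 − 0.723 = 0.15.

0.15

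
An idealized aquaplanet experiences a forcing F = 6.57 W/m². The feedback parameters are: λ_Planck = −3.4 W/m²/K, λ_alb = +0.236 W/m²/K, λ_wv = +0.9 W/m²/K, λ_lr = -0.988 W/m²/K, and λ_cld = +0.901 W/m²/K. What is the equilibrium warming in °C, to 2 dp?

2.79 °C

Net feedback parameter λ = (−3.4) + (+0.236) + (+0.9) + (-0.988) + (+0.901) = -2.351 W/m²/K.
ΔT = −F/λ = −6.57/(-2.351) = 2.79 °C.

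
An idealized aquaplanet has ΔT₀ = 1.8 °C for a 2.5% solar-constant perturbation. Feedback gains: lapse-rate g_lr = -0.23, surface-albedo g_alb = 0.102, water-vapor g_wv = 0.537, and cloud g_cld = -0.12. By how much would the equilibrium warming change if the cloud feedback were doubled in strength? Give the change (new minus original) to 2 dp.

Original: g = 0.289, ΔT = 1.8/(1−0.289) = 2.5316 °C.
With doubled cloud: g' = 0.169, ΔT' = 1.8/(1−0.169) = 2.1661 °C.
Change = 2.1661 − 2.5316 = -0.37 °C.

-0.37 °C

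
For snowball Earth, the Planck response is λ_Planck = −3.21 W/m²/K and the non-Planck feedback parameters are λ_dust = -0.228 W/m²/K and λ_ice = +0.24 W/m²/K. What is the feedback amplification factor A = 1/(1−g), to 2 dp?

1.00

Convert to gains: g_dust = -0.228/3.21 = -0.07103; g_ice = 0.24/3.21 = 0.07477.
Total gain g = 0.00374.
A = 1/(1 − 0.00374) = 1.00.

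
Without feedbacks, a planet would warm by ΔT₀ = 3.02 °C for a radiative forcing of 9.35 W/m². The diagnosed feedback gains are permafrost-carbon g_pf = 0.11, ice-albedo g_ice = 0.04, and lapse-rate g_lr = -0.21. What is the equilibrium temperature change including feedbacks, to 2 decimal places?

Total gain g = 0.11 + 0.04 − 0.21 = -0.06.
Amplification A = 1/(1 + 0.06) = 0.9434.
ΔT = 3.02 × 0.9434 = 2.85 °C.

2.85 °C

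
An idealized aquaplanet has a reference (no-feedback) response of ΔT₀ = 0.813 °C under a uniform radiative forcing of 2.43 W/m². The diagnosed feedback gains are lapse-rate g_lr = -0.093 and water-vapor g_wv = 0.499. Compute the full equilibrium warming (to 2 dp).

Total gain g = -0.093 + 0.499 = 0.406.
Amplification A = 1/(1 − 0.406) = 1.684.
ΔT = 0.813 × 1.684 = 1.37 °C.

1.37 °C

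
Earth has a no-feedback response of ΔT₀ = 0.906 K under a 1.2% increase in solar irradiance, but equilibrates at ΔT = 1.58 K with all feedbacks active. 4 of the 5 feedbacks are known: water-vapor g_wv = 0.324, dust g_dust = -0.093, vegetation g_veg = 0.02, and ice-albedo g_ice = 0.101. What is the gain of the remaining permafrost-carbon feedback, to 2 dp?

Amplification A = ΔT/ΔT₀ = 1.58/0.906 = 1.744.
Total gain g = 1 − 1/A = 1 − 1/1.744 = 0.4266.
Known gains sum to 0.324 − 0.093 + 0.02 + 0.101 = 0.352.
g_pf = 0.4266 − 0.352 = 0.07.

0.07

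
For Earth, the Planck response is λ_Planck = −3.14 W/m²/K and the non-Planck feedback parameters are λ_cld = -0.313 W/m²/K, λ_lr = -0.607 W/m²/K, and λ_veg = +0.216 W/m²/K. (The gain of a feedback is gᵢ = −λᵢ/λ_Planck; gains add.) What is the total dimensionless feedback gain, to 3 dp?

Convert to gains: g_cld = -0.313/3.14 = -0.09968; g_lr = -0.607/3.14 = -0.1933; g_veg = 0.216/3.14 = 0.06879.
Total gain g = -0.22419.

-0.224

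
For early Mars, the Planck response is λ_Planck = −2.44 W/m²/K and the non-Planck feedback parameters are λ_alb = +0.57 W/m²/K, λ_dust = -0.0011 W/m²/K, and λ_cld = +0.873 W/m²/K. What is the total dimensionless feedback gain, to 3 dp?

0.591

Convert to gains: g_alb = 0.57/2.44 = 0.2336; g_dust = -0.0011/2.44 = -0.000451; g_cld = 0.873/2.44 = 0.3578.
Total gain g = 0.590949.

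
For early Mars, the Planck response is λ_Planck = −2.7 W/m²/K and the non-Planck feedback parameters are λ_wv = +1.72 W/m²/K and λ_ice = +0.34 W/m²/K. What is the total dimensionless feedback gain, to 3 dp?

0.763

Convert to gains: g_wv = 1.72/2.7 = 0.637; g_ice = 0.34/2.7 = 0.1259.
Total gain g = 0.7629.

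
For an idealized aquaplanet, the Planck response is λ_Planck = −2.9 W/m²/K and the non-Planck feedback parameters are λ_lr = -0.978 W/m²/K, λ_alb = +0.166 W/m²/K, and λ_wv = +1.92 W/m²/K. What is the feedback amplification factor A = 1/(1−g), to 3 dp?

1.618

Convert to gains: g_lr = -0.978/2.9 = -0.3372; g_alb = 0.166/2.9 = 0.05724; g_wv = 1.92/2.9 = 0.6621.
Total gain g = 0.38214.
A = 1/(1 − 0.38214) = 1.618.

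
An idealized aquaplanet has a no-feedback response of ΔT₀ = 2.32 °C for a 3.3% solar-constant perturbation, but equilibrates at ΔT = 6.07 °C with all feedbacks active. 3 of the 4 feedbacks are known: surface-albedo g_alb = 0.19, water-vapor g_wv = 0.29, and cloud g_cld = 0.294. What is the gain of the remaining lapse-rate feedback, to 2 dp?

Amplification A = ΔT/ΔT₀ = 6.07/2.32 = 2.616.
Total gain g = 1 − 1/A = 1 − 1/2.616 = 0.6177.
Known gains sum to 0.19 + 0.29 + 0.294 = 0.774.
g_lr = 0.6177 − 0.774 = -0.16.

-0.16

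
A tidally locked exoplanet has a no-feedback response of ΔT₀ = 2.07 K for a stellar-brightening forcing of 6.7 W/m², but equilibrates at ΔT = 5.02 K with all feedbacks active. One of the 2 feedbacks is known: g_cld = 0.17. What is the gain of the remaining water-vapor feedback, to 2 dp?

0.42

Amplification A = ΔT/ΔT₀ = 5.02/2.07 = 2.425.
Total gain g = 1 − 1/A = 1 − 1/2.425 = 0.5876.
The known gain is 0.17.
g_wv = 0.5876 − 0.17 = 0.42.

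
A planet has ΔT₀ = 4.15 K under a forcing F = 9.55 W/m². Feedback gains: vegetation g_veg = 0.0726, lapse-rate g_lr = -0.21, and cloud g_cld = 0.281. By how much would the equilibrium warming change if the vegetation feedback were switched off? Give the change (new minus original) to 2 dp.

Original: g = 0.1436, ΔT = 4.15/(1−0.1436) = 4.8459 K.
Without vegetation: g' = 0.071, ΔT' = 4.15/(1−0.071) = 4.4672 K.
Change = 4.4672 − 4.8459 = -0.38 K.

-0.38 K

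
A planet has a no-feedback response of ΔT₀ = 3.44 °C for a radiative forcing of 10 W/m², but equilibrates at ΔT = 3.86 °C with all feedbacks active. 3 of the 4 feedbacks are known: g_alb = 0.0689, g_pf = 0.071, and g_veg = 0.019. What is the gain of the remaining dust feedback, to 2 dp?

Amplification A = ΔT/ΔT₀ = 3.86/3.44 = 1.122.
Total gain g = 1 − 1/A = 1 − 1/1.122 = 0.1087.
Known gains sum to 0.0689 + 0.071 + 0.019 = 0.1589.
g_dust = 0.1087 − 0.1589 = -0.05.

-0.05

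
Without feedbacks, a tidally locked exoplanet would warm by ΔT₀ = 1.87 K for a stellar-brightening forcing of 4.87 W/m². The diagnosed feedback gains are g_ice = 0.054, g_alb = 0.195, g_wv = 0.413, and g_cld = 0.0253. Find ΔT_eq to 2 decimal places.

Total gain g = 0.054 + 0.195 + 0.413 + 0.0253 = 0.6873.
Amplification A = 1/(1 − 0.6873) = 3.198.
ΔT = 1.87 × 3.198 = 5.98 K.

5.98 K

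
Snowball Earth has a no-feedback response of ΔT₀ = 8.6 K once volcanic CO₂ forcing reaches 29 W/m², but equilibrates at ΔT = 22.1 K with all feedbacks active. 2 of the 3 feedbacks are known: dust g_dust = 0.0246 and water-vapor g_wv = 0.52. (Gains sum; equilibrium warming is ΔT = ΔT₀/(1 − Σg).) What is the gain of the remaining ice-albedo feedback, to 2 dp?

0.07

Amplification A = ΔT/ΔT₀ = 22.1/8.6 = 2.57.
Total gain g = 1 − 1/A = 1 − 1/2.57 = 0.6109.
Known gains sum to 0.0246 + 0.52 = 0.5446.
g_ice = 0.6109 − 0.5446 = 0.07.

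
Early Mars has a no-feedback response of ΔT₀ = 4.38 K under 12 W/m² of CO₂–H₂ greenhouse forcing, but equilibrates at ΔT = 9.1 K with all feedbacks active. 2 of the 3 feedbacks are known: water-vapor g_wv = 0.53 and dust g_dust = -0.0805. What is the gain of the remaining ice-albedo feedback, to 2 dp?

0.07

Amplification A = ΔT/ΔT₀ = 9.1/4.38 = 2.078.
Total gain g = 1 − 1/A = 1 − 1/2.078 = 0.5188.
Known gains sum to 0.53 − 0.0805 = 0.4495.
g_ice = 0.5188 − 0.4495 = 0.07.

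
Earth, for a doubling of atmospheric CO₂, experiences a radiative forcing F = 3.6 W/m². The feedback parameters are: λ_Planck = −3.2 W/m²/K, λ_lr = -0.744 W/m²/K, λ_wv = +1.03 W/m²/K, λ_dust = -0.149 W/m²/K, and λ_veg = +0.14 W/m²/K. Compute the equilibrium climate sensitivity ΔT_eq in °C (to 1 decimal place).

1.2 °C

Net feedback parameter λ = (−3.2) + (-0.744) + (+1.03) + (-0.149) + (+0.14) = -2.923 W/m²/K.
ΔT = −F/λ = −3.6/(-2.923) = 1.2 °C.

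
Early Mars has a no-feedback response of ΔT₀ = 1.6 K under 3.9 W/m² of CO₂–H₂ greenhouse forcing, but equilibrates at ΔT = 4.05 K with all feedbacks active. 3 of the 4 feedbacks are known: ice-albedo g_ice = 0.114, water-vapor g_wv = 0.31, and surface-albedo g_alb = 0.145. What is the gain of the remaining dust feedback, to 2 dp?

Amplification A = ΔT/ΔT₀ = 4.05/1.6 = 2.531.
Total gain g = 1 − 1/A = 1 − 1/2.531 = 0.6049.
Known gains sum to 0.114 + 0.31 + 0.145 = 0.569.
g_dust = 0.6049 − 0.569 = 0.04.

0.04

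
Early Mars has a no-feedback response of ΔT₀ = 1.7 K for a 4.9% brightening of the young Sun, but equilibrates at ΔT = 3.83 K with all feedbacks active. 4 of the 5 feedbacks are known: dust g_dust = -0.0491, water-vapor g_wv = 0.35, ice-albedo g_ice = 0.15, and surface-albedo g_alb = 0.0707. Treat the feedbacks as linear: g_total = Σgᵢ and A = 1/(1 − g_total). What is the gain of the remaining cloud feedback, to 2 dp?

Amplification A = ΔT/ΔT₀ = 3.83/1.7 = 2.253.
Total gain g = 1 − 1/A = 1 − 1/2.253 = 0.5561.
Known gains sum to -0.0491 + 0.35 + 0.15 + 0.0707 = 0.5216.
g_cld = 0.5561 − 0.5216 = 0.03.

0.03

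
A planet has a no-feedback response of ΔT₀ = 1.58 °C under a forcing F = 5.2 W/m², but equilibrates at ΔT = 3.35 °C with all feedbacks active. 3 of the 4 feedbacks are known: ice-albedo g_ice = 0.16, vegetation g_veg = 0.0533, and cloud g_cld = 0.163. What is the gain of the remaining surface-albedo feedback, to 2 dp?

0.15

Amplification A = ΔT/ΔT₀ = 3.35/1.58 = 2.12.
Total gain g = 1 − 1/A = 1 − 1/2.12 = 0.5283.
Known gains sum to 0.16 + 0.0533 + 0.163 = 0.3763.
g_alb = 0.5283 − 0.3763 = 0.15.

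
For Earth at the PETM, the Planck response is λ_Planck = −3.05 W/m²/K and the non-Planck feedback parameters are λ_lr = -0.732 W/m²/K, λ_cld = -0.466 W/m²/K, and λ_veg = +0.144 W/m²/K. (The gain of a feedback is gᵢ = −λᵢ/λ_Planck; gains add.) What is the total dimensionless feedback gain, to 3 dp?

Convert to gains: g_lr = -0.732/3.05 = -0.24; g_cld = -0.466/3.05 = -0.1528; g_veg = 0.144/3.05 = 0.04721.
Total gain g = -0.34559.

-0.346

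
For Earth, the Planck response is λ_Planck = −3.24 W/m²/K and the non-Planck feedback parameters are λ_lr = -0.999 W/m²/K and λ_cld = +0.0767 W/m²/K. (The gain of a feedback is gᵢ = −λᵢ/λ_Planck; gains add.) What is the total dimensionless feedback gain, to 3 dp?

-0.285

Convert to gains: g_lr = -0.999/3.24 = -0.3083; g_cld = 0.0767/3.24 = 0.02367.
Total gain g = -0.28463.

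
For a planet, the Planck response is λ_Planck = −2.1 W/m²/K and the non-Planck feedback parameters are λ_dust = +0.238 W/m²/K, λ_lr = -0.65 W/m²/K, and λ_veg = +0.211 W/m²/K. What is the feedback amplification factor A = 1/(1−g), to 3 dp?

Convert to gains: g_dust = 0.238/2.1 = 0.1133; g_lr = -0.65/2.1 = -0.3095; g_veg = 0.211/2.1 = 0.1005.
Total gain g = -0.0957.
A = 1/(1 + 0.0957) = 0.913.

0.913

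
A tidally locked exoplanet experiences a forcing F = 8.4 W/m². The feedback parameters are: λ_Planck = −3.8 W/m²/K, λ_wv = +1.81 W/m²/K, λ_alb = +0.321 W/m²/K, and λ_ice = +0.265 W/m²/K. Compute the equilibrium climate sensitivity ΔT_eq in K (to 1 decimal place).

6.0 K

Net feedback parameter λ = (−3.8) + (+1.81) + (+0.321) + (+0.265) = -1.404 W/m²/K.
ΔT = −F/λ = −8.4/(-1.404) = 6.0 K.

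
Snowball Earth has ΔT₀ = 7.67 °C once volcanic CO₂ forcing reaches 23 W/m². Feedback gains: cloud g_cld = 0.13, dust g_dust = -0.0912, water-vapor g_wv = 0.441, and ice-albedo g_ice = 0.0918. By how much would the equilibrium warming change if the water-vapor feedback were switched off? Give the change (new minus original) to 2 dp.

-9.08 °C

Original: g = 0.5716, ΔT = 7.67/(1−0.5716) = 17.9038 °C.
Without water-vapor: g' = 0.1306, ΔT' = 7.67/(1−0.1306) = 8.8222 °C.
Change = 8.8222 − 17.9038 = -9.08 °C.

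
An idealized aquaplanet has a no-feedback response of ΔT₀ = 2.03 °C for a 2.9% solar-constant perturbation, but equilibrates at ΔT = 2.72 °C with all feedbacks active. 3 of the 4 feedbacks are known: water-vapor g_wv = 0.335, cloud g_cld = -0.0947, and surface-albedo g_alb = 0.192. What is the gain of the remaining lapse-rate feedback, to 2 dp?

-0.18

Amplification A = ΔT/ΔT₀ = 2.72/2.03 = 1.34.
Total gain g = 1 − 1/A = 1 − 1/1.34 = 0.2537.
Known gains sum to 0.335 − 0.0947 + 0.192 = 0.4323.
g_lr = 0.2537 − 0.4323 = -0.18.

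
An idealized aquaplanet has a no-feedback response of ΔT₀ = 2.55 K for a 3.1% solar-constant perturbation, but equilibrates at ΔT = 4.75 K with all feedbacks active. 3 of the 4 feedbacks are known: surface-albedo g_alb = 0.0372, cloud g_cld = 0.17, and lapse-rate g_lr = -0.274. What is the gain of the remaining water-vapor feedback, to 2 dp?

Amplification A = ΔT/ΔT₀ = 4.75/2.55 = 1.863.
Total gain g = 1 − 1/A = 1 − 1/1.863 = 0.4632.
Known gains sum to 0.0372 + 0.17 − 0.274 = -0.0668.
g_wv = 0.4632 + 0.0668 = 0.53.

0.53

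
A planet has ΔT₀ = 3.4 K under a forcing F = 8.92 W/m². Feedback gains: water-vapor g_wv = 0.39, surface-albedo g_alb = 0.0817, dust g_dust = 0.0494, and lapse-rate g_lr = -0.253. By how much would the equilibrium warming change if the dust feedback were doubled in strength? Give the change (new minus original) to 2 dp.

Original: g = 0.2681, ΔT = 3.4/(1−0.2681) = 4.6454 K.
With doubled dust: g' = 0.3175, ΔT' = 3.4/(1−0.3175) = 4.9817 K.
Change = 4.9817 − 4.6454 = 0.34 K.

0.34 K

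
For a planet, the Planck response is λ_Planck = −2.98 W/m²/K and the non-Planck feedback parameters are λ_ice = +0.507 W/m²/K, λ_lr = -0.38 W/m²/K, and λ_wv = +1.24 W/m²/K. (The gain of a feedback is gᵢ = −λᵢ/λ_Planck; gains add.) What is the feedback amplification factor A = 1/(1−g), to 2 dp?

Convert to gains: g_ice = 0.507/2.98 = 0.1701; g_lr = -0.38/2.98 = -0.1275; g_wv = 1.24/2.98 = 0.4161.
Total gain g = 0.4587.
A = 1/(1 − 0.4587) = 1.85.

1.85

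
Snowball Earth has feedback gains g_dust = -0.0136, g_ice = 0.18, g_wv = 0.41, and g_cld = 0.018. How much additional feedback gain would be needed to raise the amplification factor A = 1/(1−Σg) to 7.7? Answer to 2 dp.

0.28

Current total gain = 0.5944.
Target gain for A = 7.7: g* = 1 − 1/7.7 = 0.8701.
Additional gain needed = 0.8701 − 0.5944 = 0.28.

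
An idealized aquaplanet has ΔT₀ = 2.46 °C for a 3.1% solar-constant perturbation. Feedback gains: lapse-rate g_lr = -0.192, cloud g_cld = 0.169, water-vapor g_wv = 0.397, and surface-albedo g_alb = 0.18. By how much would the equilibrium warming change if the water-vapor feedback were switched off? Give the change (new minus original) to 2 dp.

-2.60 °C

Original: g = 0.554, ΔT = 2.46/(1−0.554) = 5.5157 °C.
Without water-vapor: g' = 0.157, ΔT' = 2.46/(1−0.157) = 2.9181 °C.
Change = 2.9181 − 5.5157 = -2.60 °C.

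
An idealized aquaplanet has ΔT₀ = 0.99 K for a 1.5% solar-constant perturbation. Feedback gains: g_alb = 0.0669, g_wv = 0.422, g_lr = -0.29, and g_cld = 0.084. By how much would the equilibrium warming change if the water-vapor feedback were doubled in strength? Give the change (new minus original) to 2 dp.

Original: g = 0.2829, ΔT = 0.99/(1−0.2829) = 1.3806 K.
With doubled water-vapor: g' = 0.7049, ΔT' = 0.99/(1−0.7049) = 3.3548 K.
Change = 3.3548 − 1.3806 = 1.97 K.

1.97 K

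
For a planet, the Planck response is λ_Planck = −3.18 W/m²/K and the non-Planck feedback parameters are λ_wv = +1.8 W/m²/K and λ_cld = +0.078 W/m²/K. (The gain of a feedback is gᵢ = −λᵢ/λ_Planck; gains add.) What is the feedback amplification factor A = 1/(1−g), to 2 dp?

Convert to gains: g_wv = 1.8/3.18 = 0.566; g_cld = 0.078/3.18 = 0.02453.
Total gain g = 0.59053.
A = 1/(1 − 0.59053) = 2.44.

2.44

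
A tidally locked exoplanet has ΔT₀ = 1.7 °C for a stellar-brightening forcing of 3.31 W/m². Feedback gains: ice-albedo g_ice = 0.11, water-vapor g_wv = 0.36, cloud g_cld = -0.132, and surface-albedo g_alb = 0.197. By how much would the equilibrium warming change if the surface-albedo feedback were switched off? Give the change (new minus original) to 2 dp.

-1.09 °C

Original: g = 0.535, ΔT = 1.7/(1−0.535) = 3.6559 °C.
Without surface-albedo: g' = 0.338, ΔT' = 1.7/(1−0.338) = 2.5680 °C.
Change = 2.5680 − 3.6559 = -1.09 °C.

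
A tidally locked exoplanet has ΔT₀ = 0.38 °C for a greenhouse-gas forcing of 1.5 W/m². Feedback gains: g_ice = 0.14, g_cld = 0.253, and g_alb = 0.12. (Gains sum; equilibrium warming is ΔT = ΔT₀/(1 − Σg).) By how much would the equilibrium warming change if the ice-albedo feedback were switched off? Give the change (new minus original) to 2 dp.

-0.17 °C

Original: g = 0.513, ΔT = 0.38/(1−0.513) = 0.7803 °C.
Without ice-albedo: g' = 0.373, ΔT' = 0.38/(1−0.373) = 0.6061 °C.
Change = 0.6061 − 0.7803 = -0.17 °C.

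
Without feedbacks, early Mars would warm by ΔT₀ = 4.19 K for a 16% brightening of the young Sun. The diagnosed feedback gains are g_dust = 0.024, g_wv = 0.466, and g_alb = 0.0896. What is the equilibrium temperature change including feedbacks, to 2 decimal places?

9.97 K

Total gain g = 0.024 + 0.466 + 0.0896 = 0.5796.
Amplification A = 1/(1 − 0.5796) = 2.379.
ΔT = 4.19 × 2.379 = 9.97 K.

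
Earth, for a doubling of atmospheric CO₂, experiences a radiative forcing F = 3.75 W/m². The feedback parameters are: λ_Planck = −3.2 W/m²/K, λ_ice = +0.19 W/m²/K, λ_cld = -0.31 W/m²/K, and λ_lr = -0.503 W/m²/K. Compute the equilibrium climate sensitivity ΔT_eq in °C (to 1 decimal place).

1.0 °C

Net feedback parameter λ = (−3.2) + (+0.19) + (-0.31) + (-0.503) = -3.823 W/m²/K.
ΔT = −F/λ = −3.75/(-3.823) = 1.0 °C.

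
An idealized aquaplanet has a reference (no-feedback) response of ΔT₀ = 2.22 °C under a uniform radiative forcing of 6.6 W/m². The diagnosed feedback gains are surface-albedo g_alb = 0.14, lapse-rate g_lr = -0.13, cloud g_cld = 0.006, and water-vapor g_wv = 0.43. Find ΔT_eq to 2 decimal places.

Total gain g = 0.14 − 0.13 + 0.006 + 0.43 = 0.446.
Amplification A = 1/(1 − 0.446) = 1.805.
ΔT = 2.22 × 1.805 = 4.01 °C.

4.01 °C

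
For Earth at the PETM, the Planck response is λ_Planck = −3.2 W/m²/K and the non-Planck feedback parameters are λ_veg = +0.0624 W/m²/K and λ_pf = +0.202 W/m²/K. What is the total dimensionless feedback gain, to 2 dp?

0.08

Convert to gains: g_veg = 0.0624/3.2 = 0.0195; g_pf = 0.202/3.2 = 0.06313.
Total gain g = 0.08263.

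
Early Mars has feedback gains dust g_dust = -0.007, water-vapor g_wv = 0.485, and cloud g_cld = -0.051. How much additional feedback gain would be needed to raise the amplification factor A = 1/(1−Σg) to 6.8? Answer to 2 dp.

0.43

Current total gain = 0.427.
Target gain for A = 6.8: g* = 1 − 1/6.8 = 0.8529.
Additional gain needed = 0.8529 − 0.427 = 0.43.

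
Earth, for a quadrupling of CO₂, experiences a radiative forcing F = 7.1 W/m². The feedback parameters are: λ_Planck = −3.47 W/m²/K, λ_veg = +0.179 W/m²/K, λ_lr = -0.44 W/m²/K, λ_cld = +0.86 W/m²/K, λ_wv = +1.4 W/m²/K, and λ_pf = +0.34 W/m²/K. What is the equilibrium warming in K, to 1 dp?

6.3 K

Net feedback parameter λ = (−3.47) + (+0.179) + (-0.44) + (+0.86) + (+1.4) + (+0.34) = -1.131 W/m²/K.
ΔT = −F/λ = −7.1/(-1.131) = 6.3 K.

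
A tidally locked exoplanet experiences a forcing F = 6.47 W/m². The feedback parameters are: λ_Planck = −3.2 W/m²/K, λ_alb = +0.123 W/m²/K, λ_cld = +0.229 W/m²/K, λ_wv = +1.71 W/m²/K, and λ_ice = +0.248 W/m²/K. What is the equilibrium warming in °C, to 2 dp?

Net feedback parameter λ = (−3.2) + (+0.123) + (+0.229) + (+1.71) + (+0.248) = -0.89 W/m²/K.
ΔT = −F/λ = −6.47/(-0.89) = 7.27 °C.

7.27 °C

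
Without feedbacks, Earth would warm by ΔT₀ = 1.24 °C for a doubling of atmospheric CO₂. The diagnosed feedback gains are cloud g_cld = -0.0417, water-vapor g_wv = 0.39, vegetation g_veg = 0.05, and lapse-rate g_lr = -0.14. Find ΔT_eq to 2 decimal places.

Total gain g = -0.0417 + 0.39 + 0.05 − 0.14 = 0.2583.
Amplification A = 1/(1 − 0.2583) = 1.348.
ΔT = 1.24 × 1.348 = 1.67 °C.

1.67 °C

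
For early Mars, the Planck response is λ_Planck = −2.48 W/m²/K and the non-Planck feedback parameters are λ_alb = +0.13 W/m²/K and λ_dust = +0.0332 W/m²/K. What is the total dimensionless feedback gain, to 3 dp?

0.066

Convert to gains: g_alb = 0.13/2.48 = 0.05242; g_dust = 0.0332/2.48 = 0.01339.
Total gain g = 0.06581.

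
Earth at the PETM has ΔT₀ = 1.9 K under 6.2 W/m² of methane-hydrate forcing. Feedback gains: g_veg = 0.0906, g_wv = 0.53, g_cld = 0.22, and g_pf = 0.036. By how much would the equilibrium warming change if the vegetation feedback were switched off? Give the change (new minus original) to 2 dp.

-6.52 K

Original: g = 0.8766, ΔT = 1.9/(1−0.8766) = 15.3971 K.
Without vegetation: g' = 0.786, ΔT' = 1.9/(1−0.786) = 8.8785 K.
Change = 8.8785 − 15.3971 = -6.52 K.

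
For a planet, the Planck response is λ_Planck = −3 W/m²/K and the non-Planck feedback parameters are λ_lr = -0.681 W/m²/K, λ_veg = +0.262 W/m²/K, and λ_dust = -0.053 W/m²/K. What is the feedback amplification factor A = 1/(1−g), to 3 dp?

Convert to gains: g_lr = -0.681/3 = -0.227; g_veg = 0.262/3 = 0.08733; g_dust = -0.053/3 = -0.01767.
Total gain g = -0.15734.
A = 1/(1 + 0.15734) = 0.864.

0.864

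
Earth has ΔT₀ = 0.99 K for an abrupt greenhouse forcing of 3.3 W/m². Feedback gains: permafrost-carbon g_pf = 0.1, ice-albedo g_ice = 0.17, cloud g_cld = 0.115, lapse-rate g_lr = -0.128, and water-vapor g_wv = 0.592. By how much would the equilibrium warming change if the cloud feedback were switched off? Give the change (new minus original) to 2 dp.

-2.83 K

Original: g = 0.849, ΔT = 0.99/(1−0.849) = 6.5563 K.
Without cloud: g' = 0.734, ΔT' = 0.99/(1−0.734) = 3.7218 K.
Change = 3.7218 − 6.5563 = -2.83 K.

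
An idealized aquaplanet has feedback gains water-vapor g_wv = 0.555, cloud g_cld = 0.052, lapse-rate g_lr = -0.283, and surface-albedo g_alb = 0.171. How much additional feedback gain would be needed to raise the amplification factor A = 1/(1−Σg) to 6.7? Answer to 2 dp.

0.36

Current total gain = 0.495.
Target gain for A = 6.7: g* = 1 − 1/6.7 = 0.8507.
Additional gain needed = 0.8507 − 0.495 = 0.36.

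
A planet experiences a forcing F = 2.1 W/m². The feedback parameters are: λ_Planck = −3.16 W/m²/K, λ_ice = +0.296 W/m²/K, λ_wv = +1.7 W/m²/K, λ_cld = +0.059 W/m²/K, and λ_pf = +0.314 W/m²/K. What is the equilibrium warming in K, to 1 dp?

2.7 K

Net feedback parameter λ = (−3.16) + (+0.296) + (+1.7) + (+0.059) + (+0.314) = -0.791 W/m²/K.
ΔT = −F/λ = −2.1/(-0.791) = 2.7 K.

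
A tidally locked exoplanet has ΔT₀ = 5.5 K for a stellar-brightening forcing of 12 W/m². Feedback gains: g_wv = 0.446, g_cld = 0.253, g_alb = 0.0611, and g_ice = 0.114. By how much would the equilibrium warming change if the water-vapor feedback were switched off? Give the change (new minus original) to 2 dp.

Original: g = 0.8741, ΔT = 5.5/(1−0.8741) = 43.6855 K.
Without water-vapor: g' = 0.4281, ΔT' = 5.5/(1−0.4281) = 9.6171 K.
Change = 9.6171 − 43.6855 = -34.07 K.

-34.07 K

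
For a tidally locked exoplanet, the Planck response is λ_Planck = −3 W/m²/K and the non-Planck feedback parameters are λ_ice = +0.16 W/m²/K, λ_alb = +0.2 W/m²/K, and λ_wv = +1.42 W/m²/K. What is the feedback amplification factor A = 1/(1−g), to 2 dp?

Convert to gains: g_ice = 0.16/3 = 0.05333; g_alb = 0.2/3 = 0.06667; g_wv = 1.42/3 = 0.4733.
Total gain g = 0.5933.
A = 1/(1 − 0.5933) = 2.46.

2.46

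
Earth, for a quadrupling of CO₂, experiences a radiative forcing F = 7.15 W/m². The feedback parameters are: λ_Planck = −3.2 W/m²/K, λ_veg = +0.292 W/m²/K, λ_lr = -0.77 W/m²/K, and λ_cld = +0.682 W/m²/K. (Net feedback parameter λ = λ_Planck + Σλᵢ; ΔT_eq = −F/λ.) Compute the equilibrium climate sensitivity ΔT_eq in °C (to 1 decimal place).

2.4 °C

Net feedback parameter λ = (−3.2) + (+0.292) + (-0.77) + (+0.682) = -2.996 W/m²/K.
ΔT = −F/λ = −7.15/(-2.996) = 2.4 °C.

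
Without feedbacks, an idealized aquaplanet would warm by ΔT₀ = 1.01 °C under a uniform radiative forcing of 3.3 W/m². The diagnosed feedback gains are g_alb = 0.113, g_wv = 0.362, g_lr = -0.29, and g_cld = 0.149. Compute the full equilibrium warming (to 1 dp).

1.5 °C

Total gain g = 0.113 + 0.362 − 0.29 + 0.149 = 0.334.
Amplification A = 1/(1 − 0.334) = 1.502.
ΔT = 1.01 × 1.502 = 1.5 °C.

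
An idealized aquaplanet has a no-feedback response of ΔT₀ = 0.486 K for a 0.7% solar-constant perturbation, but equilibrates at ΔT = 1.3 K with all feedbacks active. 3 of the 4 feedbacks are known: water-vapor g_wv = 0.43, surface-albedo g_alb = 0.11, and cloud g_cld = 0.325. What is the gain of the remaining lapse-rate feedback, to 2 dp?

Amplification A = ΔT/ΔT₀ = 1.3/0.486 = 2.675.
Total gain g = 1 − 1/A = 1 − 1/2.675 = 0.6262.
Known gains sum to 0.43 + 0.11 + 0.325 = 0.865.
g_lr = 0.6262 − 0.865 = -0.24.

-0.24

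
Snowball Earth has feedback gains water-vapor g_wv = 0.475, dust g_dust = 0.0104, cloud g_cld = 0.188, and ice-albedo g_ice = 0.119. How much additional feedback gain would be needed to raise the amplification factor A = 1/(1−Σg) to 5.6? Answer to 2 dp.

0.03

Current total gain = 0.7924.
Target gain for A = 5.6: g* = 1 − 1/5.6 = 0.8214.
Additional gain needed = 0.8214 − 0.7924 = 0.03.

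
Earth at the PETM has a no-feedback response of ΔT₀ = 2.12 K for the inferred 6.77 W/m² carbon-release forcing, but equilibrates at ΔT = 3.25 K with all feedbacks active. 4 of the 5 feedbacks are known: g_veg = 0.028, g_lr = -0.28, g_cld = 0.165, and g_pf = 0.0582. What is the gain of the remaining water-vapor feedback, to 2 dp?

Amplification A = ΔT/ΔT₀ = 3.25/2.12 = 1.533.
Total gain g = 1 − 1/A = 1 − 1/1.533 = 0.3477.
Known gains sum to 0.028 − 0.28 + 0.165 + 0.0582 = -0.0288.
g_wv = 0.3477 + 0.0288 = 0.38.

0.38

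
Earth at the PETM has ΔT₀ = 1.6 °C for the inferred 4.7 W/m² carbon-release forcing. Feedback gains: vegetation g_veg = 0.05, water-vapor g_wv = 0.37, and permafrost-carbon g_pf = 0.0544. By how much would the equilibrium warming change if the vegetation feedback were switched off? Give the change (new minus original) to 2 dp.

-0.26 °C

Original: g = 0.4744, ΔT = 1.6/(1−0.4744) = 3.0441 °C.
Without vegetation: g' = 0.4244, ΔT' = 1.6/(1−0.4244) = 2.7797 °C.
Change = 2.7797 − 3.0441 = -0.26 °C.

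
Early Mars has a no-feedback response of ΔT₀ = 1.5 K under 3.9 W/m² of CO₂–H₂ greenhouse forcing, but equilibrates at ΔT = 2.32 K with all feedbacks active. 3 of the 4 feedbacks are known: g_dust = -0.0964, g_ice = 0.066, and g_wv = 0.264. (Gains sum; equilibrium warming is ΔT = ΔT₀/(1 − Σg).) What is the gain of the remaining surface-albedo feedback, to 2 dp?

Amplification A = ΔT/ΔT₀ = 2.32/1.5 = 1.547.
Total gain g = 1 − 1/A = 1 − 1/1.547 = 0.3536.
Known gains sum to -0.0964 + 0.066 + 0.264 = 0.2336.
g_alb = 0.3536 − 0.2336 = 0.12.

0.12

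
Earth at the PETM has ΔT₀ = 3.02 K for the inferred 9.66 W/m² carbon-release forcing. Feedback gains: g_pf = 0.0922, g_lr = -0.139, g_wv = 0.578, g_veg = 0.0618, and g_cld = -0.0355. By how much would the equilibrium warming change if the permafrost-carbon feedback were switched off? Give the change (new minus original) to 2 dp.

-1.18 K

Original: g = 0.5575, ΔT = 3.02/(1−0.5575) = 6.8249 K.
Without permafrost-carbon: g' = 0.4653, ΔT' = 3.02/(1−0.4653) = 5.6480 K.
Change = 5.6480 − 6.8249 = -1.18 K.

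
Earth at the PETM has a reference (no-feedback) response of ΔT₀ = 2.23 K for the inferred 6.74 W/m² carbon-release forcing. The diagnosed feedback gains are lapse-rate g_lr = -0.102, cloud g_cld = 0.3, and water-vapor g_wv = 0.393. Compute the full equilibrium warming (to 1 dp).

5.5 K

Total gain g = -0.102 + 0.3 + 0.393 = 0.591.
Amplification A = 1/(1 − 0.591) = 2.445.
ΔT = 2.23 × 2.445 = 5.5 K.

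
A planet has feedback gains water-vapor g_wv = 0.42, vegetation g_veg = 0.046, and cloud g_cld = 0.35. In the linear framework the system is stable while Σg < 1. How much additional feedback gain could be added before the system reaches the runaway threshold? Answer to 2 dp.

0.18

Current total gain = 0.42 + 0.046 + 0.35 = 0.816.
Margin to runaway = 1 − 0.816 = 0.18.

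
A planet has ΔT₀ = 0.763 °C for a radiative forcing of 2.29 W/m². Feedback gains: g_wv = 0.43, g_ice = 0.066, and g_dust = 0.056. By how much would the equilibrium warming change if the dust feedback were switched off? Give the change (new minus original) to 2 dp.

Original: g = 0.552, ΔT = 0.763/(1−0.552) = 1.7031 °C.
Without dust: g' = 0.496, ΔT' = 0.763/(1−0.496) = 1.5139 °C.
Change = 1.5139 − 1.7031 = -0.19 °C.

-0.19 °C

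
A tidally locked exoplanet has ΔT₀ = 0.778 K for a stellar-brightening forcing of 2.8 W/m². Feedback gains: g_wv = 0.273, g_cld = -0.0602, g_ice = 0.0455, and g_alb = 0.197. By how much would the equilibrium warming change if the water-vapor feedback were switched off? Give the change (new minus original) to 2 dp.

Original: g = 0.4553, ΔT = 0.778/(1−0.4553) = 1.4283 K.
Without water-vapor: g' = 0.1823, ΔT' = 0.778/(1−0.1823) = 0.9514 K.
Change = 0.9514 − 1.4283 = -0.48 K.

-0.48 K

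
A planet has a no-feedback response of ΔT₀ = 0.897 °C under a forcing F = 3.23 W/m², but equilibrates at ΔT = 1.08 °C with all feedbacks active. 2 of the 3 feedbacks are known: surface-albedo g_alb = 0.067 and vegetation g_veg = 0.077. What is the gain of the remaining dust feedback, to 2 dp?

0.03

Amplification A = ΔT/ΔT₀ = 1.08/0.897 = 1.204.
Total gain g = 1 − 1/A = 1 − 1/1.204 = 0.1694.
Known gains sum to 0.067 + 0.077 = 0.144.
g_dust = 0.1694 − 0.144 = 0.03.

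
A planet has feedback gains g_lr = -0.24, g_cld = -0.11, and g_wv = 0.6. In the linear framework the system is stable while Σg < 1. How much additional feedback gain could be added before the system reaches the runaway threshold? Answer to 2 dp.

Current total gain = -0.24 − 0.11 + 0.6 = 0.25.
Margin to runaway = 1 − 0.25 = 0.75.

0.75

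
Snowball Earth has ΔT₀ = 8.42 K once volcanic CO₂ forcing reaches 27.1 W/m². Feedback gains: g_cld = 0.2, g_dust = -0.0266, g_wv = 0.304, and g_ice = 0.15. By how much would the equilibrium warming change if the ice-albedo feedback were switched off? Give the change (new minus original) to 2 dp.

-6.49 K

Original: g = 0.6274, ΔT = 8.42/(1−0.6274) = 22.5980 K.
Without ice-albedo: g' = 0.4774, ΔT' = 8.42/(1−0.4774) = 16.1117 K.
Change = 16.1117 − 22.5980 = -6.49 K.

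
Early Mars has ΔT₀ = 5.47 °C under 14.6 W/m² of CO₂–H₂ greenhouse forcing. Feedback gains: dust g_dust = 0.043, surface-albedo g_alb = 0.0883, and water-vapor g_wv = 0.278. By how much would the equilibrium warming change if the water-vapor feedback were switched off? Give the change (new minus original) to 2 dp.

Original: g = 0.4093, ΔT = 5.47/(1−0.4093) = 9.2602 °C.
Without water-vapor: g' = 0.1313, ΔT' = 5.47/(1−0.1313) = 6.2968 °C.
Change = 6.2968 − 9.2602 = -2.96 °C.

-2.96 °C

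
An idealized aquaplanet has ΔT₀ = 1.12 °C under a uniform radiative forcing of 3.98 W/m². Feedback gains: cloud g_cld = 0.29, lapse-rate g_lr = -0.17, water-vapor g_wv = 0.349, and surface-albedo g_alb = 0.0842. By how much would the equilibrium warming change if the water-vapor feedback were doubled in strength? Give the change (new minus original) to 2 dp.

8.95 °C

Original: g = 0.5532, ΔT = 1.12/(1−0.5532) = 2.5067 °C.
With doubled water-vapor: g' = 0.9022, ΔT' = 1.12/(1−0.9022) = 11.4519 °C.
Change = 11.4519 − 2.5067 = 8.95 °C.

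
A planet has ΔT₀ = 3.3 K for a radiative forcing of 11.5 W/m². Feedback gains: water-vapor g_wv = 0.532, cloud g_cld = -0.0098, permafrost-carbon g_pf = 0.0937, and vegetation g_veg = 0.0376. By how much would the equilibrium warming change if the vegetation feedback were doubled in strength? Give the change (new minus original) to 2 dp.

1.16 K

Original: g = 0.6535, ΔT = 3.3/(1−0.6535) = 9.5238 K.
With doubled vegetation: g' = 0.6911, ΔT' = 3.3/(1−0.6911) = 10.6831 K.
Change = 10.6831 − 9.5238 = 1.16 K.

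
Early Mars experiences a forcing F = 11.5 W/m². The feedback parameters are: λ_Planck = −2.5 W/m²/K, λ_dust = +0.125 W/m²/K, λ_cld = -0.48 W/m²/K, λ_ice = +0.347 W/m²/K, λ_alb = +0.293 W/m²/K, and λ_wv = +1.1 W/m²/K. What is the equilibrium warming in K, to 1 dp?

Net feedback parameter λ = (−2.5) + (+0.125) + (-0.48) + (+0.347) + (+0.293) + (+1.1) = -1.115 W/m²/K.
ΔT = −F/λ = −11.5/(-1.115) = 10.3 K.

10.3 K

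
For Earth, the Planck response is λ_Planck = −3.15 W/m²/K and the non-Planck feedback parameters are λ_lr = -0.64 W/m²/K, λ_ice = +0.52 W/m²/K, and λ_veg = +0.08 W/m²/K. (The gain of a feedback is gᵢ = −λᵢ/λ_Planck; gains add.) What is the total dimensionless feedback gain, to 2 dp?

-0.01

Convert to gains: g_lr = -0.64/3.15 = -0.2032; g_ice = 0.52/3.15 = 0.1651; g_veg = 0.08/3.15 = 0.0254.
Total gain g = -0.0127.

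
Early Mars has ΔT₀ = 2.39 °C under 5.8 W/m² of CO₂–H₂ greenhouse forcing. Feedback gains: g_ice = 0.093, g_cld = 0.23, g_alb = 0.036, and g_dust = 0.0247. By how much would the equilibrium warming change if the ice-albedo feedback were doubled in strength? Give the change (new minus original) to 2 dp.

0.69 °C

Original: g = 0.3837, ΔT = 2.39/(1−0.3837) = 3.8780 °C.
With doubled ice-albedo: g' = 0.4767, ΔT' = 2.39/(1−0.4767) = 4.5672 °C.
Change = 4.5672 − 3.8780 = 0.69 °C.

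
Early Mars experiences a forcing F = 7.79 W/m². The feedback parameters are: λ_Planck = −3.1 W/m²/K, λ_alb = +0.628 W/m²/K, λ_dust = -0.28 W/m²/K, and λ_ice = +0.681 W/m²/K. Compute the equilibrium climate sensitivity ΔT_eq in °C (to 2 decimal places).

3.76 °C

Net feedback parameter λ = (−3.1) + (+0.628) + (-0.28) + (+0.681) = -2.071 W/m²/K.
ΔT = −F/λ = −7.79/(-2.071) = 3.76 °C.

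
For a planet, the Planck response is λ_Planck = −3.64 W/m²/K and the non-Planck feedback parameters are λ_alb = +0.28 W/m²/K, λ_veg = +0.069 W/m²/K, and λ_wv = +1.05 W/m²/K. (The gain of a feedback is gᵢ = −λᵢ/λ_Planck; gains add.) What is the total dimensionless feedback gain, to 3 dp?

0.384

Convert to gains: g_alb = 0.28/3.64 = 0.07692; g_veg = 0.069/3.64 = 0.01896; g_wv = 1.05/3.64 = 0.2885.
Total gain g = 0.38438.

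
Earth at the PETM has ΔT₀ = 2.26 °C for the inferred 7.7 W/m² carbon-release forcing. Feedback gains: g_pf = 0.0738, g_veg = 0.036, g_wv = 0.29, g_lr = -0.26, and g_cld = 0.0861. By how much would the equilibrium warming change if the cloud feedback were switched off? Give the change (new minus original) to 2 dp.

-0.29 °C

Original: g = 0.2259, ΔT = 2.26/(1−0.2259) = 2.9195 °C.
Without cloud: g' = 0.1398, ΔT' = 2.26/(1−0.1398) = 2.6273 °C.
Change = 2.6273 − 2.9195 = -0.29 °C.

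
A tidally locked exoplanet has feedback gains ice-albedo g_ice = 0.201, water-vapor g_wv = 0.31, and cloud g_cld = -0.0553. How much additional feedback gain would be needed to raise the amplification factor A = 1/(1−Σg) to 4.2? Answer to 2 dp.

0.31

Current total gain = 0.4557.
Target gain for A = 4.2: g* = 1 − 1/4.2 = 0.7619.
Additional gain needed = 0.7619 − 0.4557 = 0.31.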